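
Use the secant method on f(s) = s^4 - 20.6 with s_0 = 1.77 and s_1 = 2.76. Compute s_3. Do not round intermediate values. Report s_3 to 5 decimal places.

Secant update: s_(k+1) = s_k − f(s_k)·(s_k − s_(k-1))/(f(s_k) − f(s_(k-1))).
f(s_0) = -10.784938, f(s_1) = 37.427830
s_2 = 2.760000 - (37.427830)·(2.760000 - 1.770000)/(37.427830 - (-10.784938)) = 1.991458; f(s_2) = -4.871608
s_3 = 1.991458 - (-4.871608)·(1.991458 - 2.760000)/(-4.871608 - (37.427830)) = 2.079970; f(s_3) = -1.883330

2.07997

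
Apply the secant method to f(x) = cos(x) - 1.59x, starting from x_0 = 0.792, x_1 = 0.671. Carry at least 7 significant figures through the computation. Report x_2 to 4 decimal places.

0.5453

f(x_0) = -0.556857, f(x_1) = -0.283690
x_2 = 0.671000 - (-0.283690)·(0.671000 - 0.792000)/(-0.283690 - (-0.556857)) = 0.545339; f(x_2) = -0.012137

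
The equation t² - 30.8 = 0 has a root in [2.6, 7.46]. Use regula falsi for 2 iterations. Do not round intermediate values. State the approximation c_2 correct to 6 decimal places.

5.463833

f(2.600000) = -24.040000, f(7.460000) = 24.851600
step 1: c = 4.989662, f(c) = -5.903273 < 0 → new bracket [4.989662, 7.460000]
step 2: c = 5.463833, f(c) = -0.946525 < 0 → new bracket [5.463833, 7.460000]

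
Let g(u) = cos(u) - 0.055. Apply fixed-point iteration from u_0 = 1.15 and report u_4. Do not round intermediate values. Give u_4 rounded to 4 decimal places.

0.7816

u_1 = g(1.150000) = 0.353487
u_2 = g(0.353487) = 0.883171
u_3 = g(0.883171) = 0.579704
u_4 = g(0.579704) = 0.781625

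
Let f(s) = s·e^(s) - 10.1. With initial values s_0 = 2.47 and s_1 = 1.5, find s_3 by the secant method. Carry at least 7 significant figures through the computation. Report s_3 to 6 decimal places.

1.771895

f(s_0) = 19.101444, f(s_1) = -3.377466
s_2 = 1.500000 - (-3.377466)·(1.500000 - 2.470000)/(-3.377466 - (19.101444)) = 1.645743; f(s_2) = -1.567052
s_3 = 1.645743 - (-1.567052)·(1.645743 - 1.500000)/(-1.567052 - (-3.377466)) = 1.771895; f(s_3) = 0.322262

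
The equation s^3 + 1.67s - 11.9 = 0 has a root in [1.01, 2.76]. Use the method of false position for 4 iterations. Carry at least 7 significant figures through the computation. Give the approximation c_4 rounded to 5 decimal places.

2.03404

f(1.010000) = -9.182999, f(2.760000) = 13.733776
step 1: c = 1.711244, f(c) = -4.031092 < 0 → new bracket [1.711244, 2.760000]
step 2: c = 1.949221, f(c) = -1.238809 < 0 → new bracket [1.949221, 2.760000]
step 3: c = 2.016304, f(c) = -0.335530 < 0 → new bracket [2.016304, 2.760000]
step 4: c = 2.034040, f(c) = -0.087687 < 0 → new bracket [2.034040, 2.760000]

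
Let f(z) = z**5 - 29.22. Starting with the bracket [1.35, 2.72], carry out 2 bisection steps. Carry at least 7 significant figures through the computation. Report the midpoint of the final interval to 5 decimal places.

1.86375

f(1.350000) = -24.735967, f(2.720000) = 119.662797 (opposite signs)
step 1: m = 2.035000, f(m) = 5.679730 > 0 → root in [1.350000, 2.035000]
step 2: m = 1.692500, f(m) = -15.331882 < 0 → root in [1.692500, 2.035000]
Midpoint of [1.692500, 2.035000] = 1.863750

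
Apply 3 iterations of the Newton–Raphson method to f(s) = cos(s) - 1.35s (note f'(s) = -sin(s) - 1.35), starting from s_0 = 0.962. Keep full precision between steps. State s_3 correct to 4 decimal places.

s_0 = 0.962000: f = -0.726820, f' = -2.170337 → s_1 = 0.962000 - (-0.726820)/(-2.170337) = 0.627112
s_1 = 0.627112: f = -0.036876, f' = -1.936809 → s_2 = 0.627112 - (-0.036876)/(-1.936809) = 0.608073
s_2 = 0.608073: f = -0.000147, f' = -1.921287 → s_3 = 0.608073 - (-0.000147)/(-1.921287) = 0.607996

0.6080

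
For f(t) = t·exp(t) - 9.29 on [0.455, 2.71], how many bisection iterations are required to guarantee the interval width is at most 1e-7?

Initial width b − a = 2.71 − 0.455 = 2.255000.
After n steps the width is (b−a)/2^n; need (b−a)/2^n ≤ 1e-7.
So n ≥ log₂(2.255000/1e-7) = log₂(22550000.0000) ≈ 24.4266.
Hence n = 25.

25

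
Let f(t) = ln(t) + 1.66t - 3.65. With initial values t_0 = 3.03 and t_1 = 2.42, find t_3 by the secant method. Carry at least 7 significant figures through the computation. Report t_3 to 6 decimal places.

f(t_0) = 2.488363, f(t_1) = 1.250968
t_2 = 2.420000 - (1.250968)·(2.420000 - 3.030000)/(1.250968 - (2.488363)) = 1.803309; f(t_2) = -0.066883
t_3 = 1.803309 - (-0.066883)·(1.803309 - 2.420000)/(-0.066883 - (1.250968)) = 1.834607; f(t_3) = 0.002279

1.834607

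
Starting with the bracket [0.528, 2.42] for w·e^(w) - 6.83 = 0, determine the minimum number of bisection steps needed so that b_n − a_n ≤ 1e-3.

11

Initial width b − a = 2.42 − 0.528 = 1.892000.
After n steps the width is (b−a)/2^n; need (b−a)/2^n ≤ 1e-3.
So n ≥ log₂(1.892000/1e-3) = log₂(1892.0000) ≈ 10.8857.
Hence n = 11.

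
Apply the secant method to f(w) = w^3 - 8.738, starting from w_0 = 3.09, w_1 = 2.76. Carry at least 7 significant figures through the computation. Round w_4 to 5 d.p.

f(w_0) = 20.765629, f(w_1) = 12.286576
w_2 = 2.760000 - (12.286576)·(2.760000 - 3.090000)/(12.286576 - (20.765629)) = 2.281813; f(w_2) = 3.142654
w_3 = 2.281813 - (3.142654)·(2.281813 - 2.760000)/(3.142654 - (12.286576)) = 2.117466; f(w_3) = 0.756008
w_4 = 2.117466 - (0.756008)·(2.117466 - 2.281813)/(0.756008 - (3.142654)) = 2.065407; f(w_4) = 0.072831

2.06541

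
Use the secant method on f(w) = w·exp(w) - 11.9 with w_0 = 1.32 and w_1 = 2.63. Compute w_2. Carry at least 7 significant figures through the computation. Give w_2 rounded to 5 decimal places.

1.60896

f(w_0) = -6.958684, f(w_1) = 24.588015
w_2 = 2.630000 - (24.588015)·(2.630000 - 1.320000)/(24.588015 - (-6.958684)) = 1.608964; f(w_2) = -3.858985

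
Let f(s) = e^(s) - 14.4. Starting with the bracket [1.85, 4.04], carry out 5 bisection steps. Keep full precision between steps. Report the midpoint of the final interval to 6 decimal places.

2.637031

f(1.850000) = -8.040180, f(4.040000) = 42.426343 (opposite signs)
step 1: m = 2.945000, f(m) = 4.610662 > 0 → root in [1.850000, 2.945000]
step 2: m = 2.397500, f(m) = -3.404347 < 0 → root in [2.397500, 2.945000]
step 3: m = 2.671250, f(m) = 0.058030 > 0 → root in [2.397500, 2.671250]
step 4: m = 2.534375, f(m) = -1.791452 < 0 → root in [2.534375, 2.671250]
step 5: m = 2.602812, f(m) = -0.898342 < 0 → root in [2.602812, 2.671250]
Midpoint of [2.602812, 2.671250] = 2.637031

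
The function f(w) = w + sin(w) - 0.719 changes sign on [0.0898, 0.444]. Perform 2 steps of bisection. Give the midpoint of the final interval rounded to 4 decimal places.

f(0.089800) = -0.539521, f(0.444000) = 0.154555 (opposite signs)
step 1: m = 0.266900, f(m) = -0.188358 < 0 → root in [0.266900, 0.444000]
step 2: m = 0.355450, f(m) = -0.015538 < 0 → root in [0.355450, 0.444000]
Midpoint of [0.355450, 0.444000] = 0.399725

0.3997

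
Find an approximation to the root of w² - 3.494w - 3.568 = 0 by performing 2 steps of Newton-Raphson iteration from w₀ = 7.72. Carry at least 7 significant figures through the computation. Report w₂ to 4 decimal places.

4.4522

f'(w) = 2w - 3.494
w_0 = 7.720000: f = 29.056720, f' = 11.946000 → w_1 = 7.720000 - (29.056720)/(11.946000) = 5.287661
w_1 = 5.287661: f = 5.916272, f' = 7.081322 → w_2 = 5.287661 - (5.916272)/(7.081322) = 4.452185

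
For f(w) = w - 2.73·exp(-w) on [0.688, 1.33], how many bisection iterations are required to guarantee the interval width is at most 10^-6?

20

Initial width b − a = 1.33 − 0.688 = 0.642000.
After n steps the width is (b−a)/2^n; need (b−a)/2^n ≤ 10^-6.
So n ≥ log₂(0.642000/10^-6) = log₂(642000.0000) ≈ 19.2922.
Hence n = 20.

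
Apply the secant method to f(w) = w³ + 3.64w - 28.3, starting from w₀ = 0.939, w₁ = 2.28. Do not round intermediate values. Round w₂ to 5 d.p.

2.96699

f(w_0) = -24.054104, f(w_1) = -8.148448
w_2 = 2.280000 - (-8.148448)·(2.280000 - 0.939000)/(-8.148448 - (-24.054104)) = 2.966993; f(w_2) = 8.618424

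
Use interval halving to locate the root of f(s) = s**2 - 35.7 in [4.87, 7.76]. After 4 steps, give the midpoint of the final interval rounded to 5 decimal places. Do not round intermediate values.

f(4.870000) = -11.983100, f(7.760000) = 24.517600 (opposite signs)
step 1: m = 6.315000, f(m) = 4.179225 > 0 → root in [4.870000, 6.315000]
step 2: m = 5.592500, f(m) = -4.423944 < 0 → root in [5.592500, 6.315000]
step 3: m = 5.953750, f(m) = -0.252861 < 0 → root in [5.953750, 6.315000]
step 4: m = 6.134375, f(m) = 1.930557 > 0 → root in [5.953750, 6.134375]
Midpoint of [5.953750, 6.134375] = 6.044062

6.04406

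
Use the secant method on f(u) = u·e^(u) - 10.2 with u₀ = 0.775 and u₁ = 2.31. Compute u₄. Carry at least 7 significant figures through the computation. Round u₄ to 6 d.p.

f(u_0) = -8.517791, f(u_1) = 13.071921
u_2 = 2.310000 - (13.071921)·(2.310000 - 0.775000)/(13.071921 - (-8.517791)) = 1.380604; f(u_2) = -4.708922
u_3 = 1.380604 - (-4.708922)·(1.380604 - 2.310000)/(-4.708922 - (13.071921)) = 1.626737; f(u_3) = -1.924388
u_4 = 1.626737 - (-1.924388)·(1.626737 - 1.380604)/(-1.924388 - (-4.708922)) = 1.796839; f(u_4) = 0.635938

1.796839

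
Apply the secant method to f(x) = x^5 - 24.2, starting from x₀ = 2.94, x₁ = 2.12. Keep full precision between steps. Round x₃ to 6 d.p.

f(x_0) = 195.452754, f(x_1) = 18.623218
x_2 = 2.120000 - (18.623218)·(2.120000 - 2.940000)/(18.623218 - (195.452754)) = 2.033640; f(x_2) = 10.583248
x_3 = 2.033640 - (10.583248)·(2.033640 - 2.120000)/(10.583248 - (18.623218)) = 1.919961; f(x_3) = 1.889295

1.919961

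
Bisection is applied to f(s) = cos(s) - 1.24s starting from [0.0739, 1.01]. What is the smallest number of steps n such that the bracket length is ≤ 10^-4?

14

Initial width b − a = 1.01 − 0.0739 = 0.936100.
After n steps the width is (b−a)/2^n; need (b−a)/2^n ≤ 10^-4.
So n ≥ log₂(0.936100/10^-4) = log₂(9361.0000) ≈ 13.1924.
Hence n = 14.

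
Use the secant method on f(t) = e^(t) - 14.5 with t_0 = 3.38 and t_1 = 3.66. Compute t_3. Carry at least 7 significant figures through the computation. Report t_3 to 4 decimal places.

2.7811

Secant update: t_(k+1) = t_k − f(t_k)·(t_k − t_(k-1))/(f(t_k) − f(t_(k-1))).
f(t_0) = 14.870771, f(t_1) = 24.361343
t_2 = 3.660000 - (24.361343)·(3.660000 - 3.380000)/(24.361343 - (14.870771)) = 2.941268; f(t_2) = 4.439850
t_3 = 2.941268 - (4.439850)·(2.941268 - 3.660000)/(4.439850 - (24.361343)) = 2.781086; f(t_3) = 1.636541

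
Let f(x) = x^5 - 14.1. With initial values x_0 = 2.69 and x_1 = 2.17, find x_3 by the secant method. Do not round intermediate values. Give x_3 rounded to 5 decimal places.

f(x_0) = 126.751475, f(x_1) = 34.017014
x_2 = 2.170000 - (34.017014)·(2.170000 - 2.690000)/(34.017014 - (126.751475)) = 1.979253; f(x_2) = 16.274297
x_3 = 1.979253 - (16.274297)·(1.979253 - 2.170000)/(16.274297 - (34.017014)) = 1.804292; f(x_3) = 5.022036

1.80429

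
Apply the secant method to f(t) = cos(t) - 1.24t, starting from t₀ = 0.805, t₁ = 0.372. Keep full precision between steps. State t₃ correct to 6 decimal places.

Secant update: t_(k+1) = t_k − f(t_k)·(t_k − t_(k-1))/(f(t_k) − f(t_(k-1))).
f(t_0) = -0.305089, f(t_1) = 0.470322
t_2 = 0.372000 - (0.470322)·(0.372000 - 0.805000)/(0.470322 - (-0.305089)) = 0.634634; f(t_2) = 0.018342
t_3 = 0.634634 - (0.018342)·(0.634634 - 0.372000)/(0.018342 - (0.470322)) = 0.645292; f(t_3) = -0.001239

0.645292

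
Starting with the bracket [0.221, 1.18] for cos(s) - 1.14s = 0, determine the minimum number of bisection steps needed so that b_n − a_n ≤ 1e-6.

20

Initial width b − a = 1.18 − 0.221 = 0.959000.
After n steps the width is (b−a)/2^n; need (b−a)/2^n ≤ 1e-6.
So n ≥ log₂(0.959000/1e-6) = log₂(959000.0000) ≈ 19.8712.
Hence n = 20.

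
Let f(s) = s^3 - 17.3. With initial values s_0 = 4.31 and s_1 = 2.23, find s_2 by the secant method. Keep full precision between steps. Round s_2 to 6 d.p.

f(s_0) = 62.762991, f(s_1) = -6.210433
s_2 = 2.230000 - (-6.210433)·(2.230000 - 4.310000)/(-6.210433 - (62.762991)) = 2.417285; f(s_2) = -3.175156

2.417285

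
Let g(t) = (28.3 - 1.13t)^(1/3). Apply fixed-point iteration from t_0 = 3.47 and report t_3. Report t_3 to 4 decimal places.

2.9238

t_1 = g(3.470000) = 2.899600
t_2 = g(2.899600) = 2.924932
t_3 = g(2.924932) = 2.923816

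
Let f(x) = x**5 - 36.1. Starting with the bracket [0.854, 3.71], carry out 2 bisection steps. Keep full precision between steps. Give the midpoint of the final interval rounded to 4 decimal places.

1.9250

f(0.854000) = -35.645756, f(3.710000) = 666.761165 (opposite signs)
step 1: m = 2.282000, f(m) = 25.783975 > 0 → root in [0.854000, 2.282000]
step 2: m = 1.568000, f(m) = -26.621703 < 0 → root in [1.568000, 2.282000]
Midpoint of [1.568000, 2.282000] = 1.925000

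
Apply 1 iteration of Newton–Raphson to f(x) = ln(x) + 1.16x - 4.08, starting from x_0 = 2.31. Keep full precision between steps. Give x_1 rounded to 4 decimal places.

2.6635

f'(x) = 1/x + 1.16
x_0 = 2.310000: f = -0.563152, f' = 1.592900 → x_1 = 2.310000 - (-0.563152)/(1.592900) = 2.663539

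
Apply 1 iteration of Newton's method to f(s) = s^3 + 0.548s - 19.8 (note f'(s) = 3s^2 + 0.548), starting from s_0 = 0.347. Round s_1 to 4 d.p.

Newton update: s ← s − f(s)/f'(s).
s_0 = 0.347000: f = -19.568062, f' = 0.909227 → s_1 = 0.347000 - (-19.568062)/(0.909227) = 21.868646

21.8686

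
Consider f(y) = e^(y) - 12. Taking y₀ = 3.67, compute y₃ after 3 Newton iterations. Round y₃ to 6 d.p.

f'(y) = e^(y)
y_0 = 3.670000: f = 27.251906, f' = 39.251906 → y_1 = 3.670000 - (27.251906)/(39.251906) = 2.975718
y_1 = 2.975718: f = 7.603687, f' = 19.603687 → y_2 = 2.975718 - (7.603687)/(19.603687) = 2.587847
y_2 = 2.587847: f = 1.301109, f' = 13.301109 → y_3 = 2.587847 - (1.301109)/(13.301109) = 2.490028

2.490028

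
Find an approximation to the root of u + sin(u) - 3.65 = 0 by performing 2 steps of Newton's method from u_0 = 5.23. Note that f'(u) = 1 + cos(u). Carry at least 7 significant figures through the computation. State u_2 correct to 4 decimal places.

Newton update: u ← u − f(u)/f'(u).
u_0 = 5.230000: f = 0.710996, f' = 1.494806 → u_1 = 5.230000 - (0.710996)/(1.494806) = 4.754355
u_1 = 4.754355: f = 0.105236, f' = 1.041954 → u_2 = 4.754355 - (0.105236)/(1.041954) = 4.653357

4.6534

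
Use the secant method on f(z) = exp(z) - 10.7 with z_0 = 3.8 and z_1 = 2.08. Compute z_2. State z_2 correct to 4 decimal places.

f(z_0) = 34.001184, f(z_1) = -2.695531
z_2 = 2.080000 - (-2.695531)·(2.080000 - 3.800000)/(-2.695531 - (34.001184)) = 2.206341; f(z_2) = -1.617574

2.2063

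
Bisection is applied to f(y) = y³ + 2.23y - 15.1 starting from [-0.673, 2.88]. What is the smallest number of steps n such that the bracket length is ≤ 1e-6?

22

Initial width b − a = 2.88 − -0.673 = 3.553000.
After n steps the width is (b−a)/2^n; need (b−a)/2^n ≤ 1e-6.
So n ≥ log₂(3.553000/1e-6) = log₂(3553000.0000) ≈ 21.7606.
Hence n = 22.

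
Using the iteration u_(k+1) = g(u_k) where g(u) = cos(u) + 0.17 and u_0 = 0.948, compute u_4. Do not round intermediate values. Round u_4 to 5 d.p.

0.87238

u_1 = g(0.948000) = 0.753309
u_2 = g(0.753309) = 0.899429
u_3 = g(0.899429) = 0.792057
u_4 = g(0.792057) = 0.872383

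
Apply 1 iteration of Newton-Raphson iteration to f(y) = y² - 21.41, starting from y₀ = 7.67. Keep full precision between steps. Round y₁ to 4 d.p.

5.2307

f'(y) = 2y
y_0 = 7.670000: f = 37.418900, f' = 15.340000 → y_1 = 7.670000 - (37.418900)/(15.340000) = 5.230698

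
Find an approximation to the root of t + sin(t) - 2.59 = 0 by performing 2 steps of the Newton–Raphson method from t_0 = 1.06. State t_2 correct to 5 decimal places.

f'(t) = 1 + cos(t)
t_0 = 1.060000: f = -0.657645, f' = 1.488872 → t_1 = 1.060000 - (-0.657645)/(1.488872) = 1.501707
t_1 = 1.501707: f = -0.090679, f' = 1.069035 → t_2 = 1.501707 - (-0.090679)/(1.069035) = 1.586530

1.58653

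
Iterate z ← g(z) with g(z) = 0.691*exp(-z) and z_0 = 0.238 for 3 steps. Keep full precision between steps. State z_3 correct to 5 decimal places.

z_1 = g(0.238000) = 0.544648
z_2 = g(0.544648) = 0.400812
z_3 = g(0.400812) = 0.462815

0.46282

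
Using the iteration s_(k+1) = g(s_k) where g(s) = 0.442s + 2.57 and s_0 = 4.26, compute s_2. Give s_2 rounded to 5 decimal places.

4.53819

s_1 = g(4.260000) = 4.452920
s_2 = g(4.452920) = 4.538191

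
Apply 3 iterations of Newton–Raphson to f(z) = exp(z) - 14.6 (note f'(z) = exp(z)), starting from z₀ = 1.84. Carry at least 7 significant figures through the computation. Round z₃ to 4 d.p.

2.6857

z_0 = 1.840000: f = -8.303462, f' = 6.296538 → z_1 = 1.840000 - (-8.303462)/(6.296538) = 3.158734
z_1 = 3.158734: f = 8.940784, f' = 23.540784 → z_2 = 3.158734 - (8.940784)/(23.540784) = 2.778935
z_2 = 2.778935: f = 1.501858, f' = 16.101858 → z_3 = 2.778935 - (1.501858)/(16.101858) = 2.685662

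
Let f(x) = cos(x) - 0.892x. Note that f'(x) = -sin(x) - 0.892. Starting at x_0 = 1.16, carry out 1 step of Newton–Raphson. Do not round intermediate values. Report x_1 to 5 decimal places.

0.80873

x_0 = 1.160000: f = -0.635380, f' = -1.808803 → x_1 = 1.160000 - (-0.635380)/(-1.808803) = 0.808729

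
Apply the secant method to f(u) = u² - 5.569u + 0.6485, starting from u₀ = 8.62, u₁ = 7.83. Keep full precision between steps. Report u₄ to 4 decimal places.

5.4719

f(u_0) = 26.948120, f(u_1) = 18.352130
u_2 = 7.830000 - (18.352130)·(7.830000 - 8.620000)/(18.352130 - (26.948120)) = 6.143378; f(u_2) = 4.177124
u_3 = 6.143378 - (4.177124)·(6.143378 - 7.830000)/(4.177124 - (18.352130)) = 5.646361; f(u_3) = 1.085307
u_4 = 5.646361 - (1.085307)·(5.646361 - 6.143378)/(1.085307 - (4.177124)) = 5.471895; f(u_4) = 0.117151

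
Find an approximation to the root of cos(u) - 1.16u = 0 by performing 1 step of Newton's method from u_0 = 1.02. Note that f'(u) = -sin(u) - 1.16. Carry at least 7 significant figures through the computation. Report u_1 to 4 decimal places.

0.6921

u_0 = 1.020000: f = -0.659834, f' = -2.012108 → u_1 = 1.020000 - (-0.659834)/(-2.012108) = 0.692068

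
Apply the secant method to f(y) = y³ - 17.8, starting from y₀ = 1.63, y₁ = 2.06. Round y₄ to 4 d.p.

f(y_0) = -13.469253, f(y_1) = -9.058184
y_2 = 2.060000 - (-9.058184)·(2.060000 - 1.630000)/(-9.058184 - (-13.469253)) = 2.943010; f(y_2) = 7.690322
y_3 = 2.943010 - (7.690322)·(2.943010 - 2.060000)/(7.690322 - (-9.058184)) = 2.537563; f(y_3) = -1.460056
y_4 = 2.537563 - (-1.460056)·(2.537563 - 2.943010)/(-1.460056 - (7.690322)) = 2.602257; f(y_4) = -0.178184

2.6023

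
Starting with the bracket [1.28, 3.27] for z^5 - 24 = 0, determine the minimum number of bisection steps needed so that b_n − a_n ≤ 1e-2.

8

Initial width b − a = 3.27 − 1.28 = 1.990000.
After n steps the width is (b−a)/2^n; need (b−a)/2^n ≤ 1e-2.
So n ≥ log₂(1.990000/1e-2) = log₂(199.0000) ≈ 7.6366.
Hence n = 8.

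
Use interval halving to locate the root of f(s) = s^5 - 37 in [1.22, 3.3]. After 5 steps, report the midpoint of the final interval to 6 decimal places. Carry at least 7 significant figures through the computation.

2.032500

f(1.220000) = -34.297292, f(3.300000) = 354.353930 (opposite signs)
step 1: m = 2.260000, f(m) = 21.957926 > 0 → root in [1.220000, 2.260000]
step 2: m = 1.740000, f(m) = -21.050531 < 0 → root in [1.740000, 2.260000]
step 3: m = 2.000000, f(m) = -5.000000 < 0 → root in [2.000000, 2.260000]
step 4: m = 2.130000, f(m) = 6.842773 > 0 → root in [2.000000, 2.130000]
step 5: m = 2.065000, f(m) = 0.549165 > 0 → root in [2.000000, 2.065000]
Midpoint of [2.000000, 2.065000] = 2.032500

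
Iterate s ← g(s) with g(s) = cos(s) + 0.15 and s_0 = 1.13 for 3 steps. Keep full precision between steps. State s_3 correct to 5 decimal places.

0.70012

s_1 = g(1.130000) = 0.576660
s_2 = g(0.576660) = 0.988288
s_3 = g(0.988288) = 0.700120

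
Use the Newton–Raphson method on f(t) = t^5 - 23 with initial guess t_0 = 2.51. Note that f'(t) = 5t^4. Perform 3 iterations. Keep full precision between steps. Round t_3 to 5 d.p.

1.87501

Newton update: t ← t − f(t)/f'(t).
t_0 = 2.510000: f = 76.625063, f' = 198.456300 → t_1 = 2.510000 - (76.625063)/(198.456300) = 2.123895
t_1 = 2.123895: f = 20.218007, f' = 101.742356 → t_2 = 2.123895 - (20.218007)/(101.742356) = 1.925177
t_2 = 1.925177: f = 3.445582, f' = 68.683515 → t_3 = 1.925177 - (3.445582)/(68.683515) = 1.875011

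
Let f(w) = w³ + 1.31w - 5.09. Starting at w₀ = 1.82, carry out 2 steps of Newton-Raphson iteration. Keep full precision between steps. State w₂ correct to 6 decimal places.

1.470149

f'(w) = 3w² + 1.31
w_0 = 1.820000: f = 3.322768, f' = 11.247200 → w_1 = 1.820000 - (3.322768)/(11.247200) = 1.524569
w_1 = 1.524569: f = 0.450760, f' = 8.282935 → w_2 = 1.524569 - (0.450760)/(8.282935) = 1.470149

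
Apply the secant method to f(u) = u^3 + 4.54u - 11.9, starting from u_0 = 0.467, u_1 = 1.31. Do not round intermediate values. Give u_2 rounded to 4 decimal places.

f(u_0) = -9.677972, f(u_1) = -3.704509
u_2 = 1.310000 - (-3.704509)·(1.310000 - 0.467000)/(-3.704509 - (-9.677972)) = 1.832796; f(u_2) = 2.577510

1.8328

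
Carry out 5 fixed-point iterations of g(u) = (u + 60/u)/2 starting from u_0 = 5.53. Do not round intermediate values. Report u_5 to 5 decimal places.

u_1 = g(5.530000) = 8.189955
u_2 = g(8.189955) = 7.758001
u_3 = g(7.758001) = 7.745976
u_4 = g(7.745976) = 7.745967
u_5 = g(7.745967) = 7.745967

7.74597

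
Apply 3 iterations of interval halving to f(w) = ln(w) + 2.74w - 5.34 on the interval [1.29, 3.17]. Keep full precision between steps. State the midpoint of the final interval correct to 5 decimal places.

f(1.290000) = -1.550758, f(3.170000) = 4.499532 (opposite signs)
step 1: m = 2.230000, f(m) = 1.572202 > 0 → root in [1.290000, 2.230000]
step 2: m = 1.760000, f(m) = 0.047714 > 0 → root in [1.290000, 1.760000]
step 3: m = 1.525000, f(m) = -0.739506 < 0 → root in [1.525000, 1.760000]
Midpoint of [1.525000, 1.760000] = 1.642500

1.64250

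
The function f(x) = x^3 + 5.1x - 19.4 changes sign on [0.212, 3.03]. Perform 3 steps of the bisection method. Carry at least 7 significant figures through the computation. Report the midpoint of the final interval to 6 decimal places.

2.149375

f(0.212000) = -18.309272, f(3.030000) = 23.871127 (opposite signs)
step 1: m = 1.621000, f(m) = -6.873494 < 0 → root in [1.621000, 3.030000]
step 2: m = 2.325500, f(m) = 5.036238 > 0 → root in [1.621000, 2.325500]
step 3: m = 1.973250, f(m) = -1.653151 < 0 → root in [1.973250, 2.325500]
Midpoint of [1.973250, 2.325500] = 2.149375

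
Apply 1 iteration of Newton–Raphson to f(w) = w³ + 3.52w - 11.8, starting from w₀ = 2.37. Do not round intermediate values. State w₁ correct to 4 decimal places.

Newton update: w ← w − f(w)/f'(w).
f'(w) = 3w² + 3.52
w_0 = 2.370000: f = 9.854453, f' = 20.370700 → w_1 = 2.370000 - (9.854453)/(20.370700) = 1.886244

1.8862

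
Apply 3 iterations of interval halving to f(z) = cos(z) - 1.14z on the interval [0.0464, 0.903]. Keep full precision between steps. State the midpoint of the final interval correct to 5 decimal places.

0.63531

f(0.046400) = 0.946028, f(0.903000) = -0.410163 (opposite signs)
step 1: m = 0.474700, f(m) = 0.348272 > 0 → root in [0.474700, 0.903000]
step 2: m = 0.688850, f(m) = -0.013311 < 0 → root in [0.474700, 0.688850]
step 3: m = 0.581775, f(m) = 0.172265 > 0 → root in [0.581775, 0.688850]
Midpoint of [0.581775, 0.688850] = 0.635312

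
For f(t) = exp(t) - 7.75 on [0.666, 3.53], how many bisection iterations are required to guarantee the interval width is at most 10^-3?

Initial width b − a = 3.53 − 0.666 = 2.864000.
After n steps the width is (b−a)/2^n; need (b−a)/2^n ≤ 10^-3.
So n ≥ log₂(2.864000/10^-3) = log₂(2864.0000) ≈ 11.4838.
Hence n = 12.

12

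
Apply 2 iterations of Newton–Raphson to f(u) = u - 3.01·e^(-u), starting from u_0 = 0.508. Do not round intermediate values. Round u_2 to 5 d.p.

1.04995

Newton update: u ← u − f(u)/f'(u).
f'(u) = 1 + 3.01·e^(-u)
u_0 = 0.508000: f = -1.303110, f' = 2.811110 → u_1 = 0.508000 - (-1.303110)/(2.811110) = 0.971557
u_1 = 0.971557: f = -0.167707, f' = 2.139265 → u_2 = 0.971557 - (-0.167707)/(2.139265) = 1.049952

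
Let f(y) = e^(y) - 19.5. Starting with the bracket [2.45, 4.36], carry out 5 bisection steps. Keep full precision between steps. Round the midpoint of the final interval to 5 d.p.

f(2.450000) = -7.911653, f(4.360000) = 58.757134 (opposite signs)
step 1: m = 3.405000, f(m) = 10.614296 > 0 → root in [2.450000, 3.405000]
step 2: m = 2.927500, f(m) = -0.819130 < 0 → root in [2.927500, 3.405000]
step 3: m = 3.166250, f(m) = 4.218373 > 0 → root in [2.927500, 3.166250]
step 4: m = 3.046875, f(m) = 1.549462 > 0 → root in [2.927500, 3.046875]
step 5: m = 2.987188, f(m) = 0.329833 > 0 → root in [2.927500, 2.987188]
Midpoint of [2.927500, 2.987188] = 2.957344

2.95734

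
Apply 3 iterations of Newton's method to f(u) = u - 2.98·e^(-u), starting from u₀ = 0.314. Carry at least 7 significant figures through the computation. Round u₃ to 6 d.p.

1.046478

f'(u) = 1 + 2.98·e^(-u)
u_0 = 0.314000: f = -1.862947, f' = 3.176947 → u_1 = 0.314000 - (-1.862947)/(3.176947) = 0.900395
u_1 = 0.900395: f = -0.310703, f' = 2.211099 → u_2 = 0.900395 - (-0.310703)/(2.211099) = 1.040915
u_2 = 1.040915: f = -0.011416, f' = 2.052331 → u_3 = 1.040915 - (-0.011416)/(2.052331) = 1.046478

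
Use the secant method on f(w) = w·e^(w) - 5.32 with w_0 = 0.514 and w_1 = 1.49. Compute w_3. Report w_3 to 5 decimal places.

1.35409

f(w_0) = -4.460610, f(w_1) = 1.291272
w_2 = 1.490000 - (1.291272)·(1.490000 - 0.514000)/(1.291272 - (-4.460610)) = 1.270892; f(w_2) = -0.790500
w_3 = 1.270892 - (-0.790500)·(1.270892 - 1.490000)/(-0.790500 - (1.291272)) = 1.354093; f(w_3) = -0.075265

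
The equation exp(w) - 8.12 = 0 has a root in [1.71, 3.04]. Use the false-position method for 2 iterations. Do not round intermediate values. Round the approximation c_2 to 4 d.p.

2.0292

f(1.710000) = -2.591039, f(3.040000) = 12.785243
step 1: c = 1.934117, f(c) = -1.202069 < 0 → new bracket [1.934117, 3.040000]
step 2: c = 2.029156, f(c) = -0.512335 < 0 → new bracket [2.029156, 3.040000]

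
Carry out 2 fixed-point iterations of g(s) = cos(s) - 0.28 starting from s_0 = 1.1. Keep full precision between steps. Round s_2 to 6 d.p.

s_1 = g(1.100000) = 0.173596
s_2 = g(0.173596) = 0.704970

0.704970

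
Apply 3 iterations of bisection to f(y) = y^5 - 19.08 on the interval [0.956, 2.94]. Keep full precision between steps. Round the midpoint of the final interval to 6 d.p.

1.824000

f(0.956000) = -18.281473, f(2.940000) = 200.572754 (opposite signs)
step 1: m = 1.948000, f(m) = 8.970768 > 0 → root in [0.956000, 1.948000]
step 2: m = 1.452000, f(m) = -12.625939 < 0 → root in [1.452000, 1.948000]
step 3: m = 1.700000, f(m) = -4.881430 < 0 → root in [1.700000, 1.948000]
Midpoint of [1.700000, 1.948000] = 1.824000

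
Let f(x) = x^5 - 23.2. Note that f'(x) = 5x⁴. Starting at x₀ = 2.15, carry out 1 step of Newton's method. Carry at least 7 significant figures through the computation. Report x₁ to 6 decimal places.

Newton update: x ← x − f(x)/f'(x).
x_0 = 2.150000: f = 22.740138, f' = 106.837531 → x_1 = 2.150000 - (22.740138)/(106.837531) = 1.937152

1.937152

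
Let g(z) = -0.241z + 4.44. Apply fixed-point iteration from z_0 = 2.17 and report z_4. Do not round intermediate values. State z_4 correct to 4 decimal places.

z_1 = g(2.170000) = 3.917030
z_2 = g(3.917030) = 3.495996
z_3 = g(3.495996) = 3.597465
z_4 = g(3.597465) = 3.573011

3.5730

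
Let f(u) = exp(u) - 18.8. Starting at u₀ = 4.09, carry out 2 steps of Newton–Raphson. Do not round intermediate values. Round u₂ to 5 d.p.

3.02917

f'(u) = exp(u)
u_0 = 4.090000: f = 40.939892, f' = 59.739892 → u_1 = 4.090000 - (40.939892)/(59.739892) = 3.404698
u_1 = 3.404698: f = 11.305190, f' = 30.105190 → u_2 = 3.404698 - (11.305190)/(30.105190) = 3.029175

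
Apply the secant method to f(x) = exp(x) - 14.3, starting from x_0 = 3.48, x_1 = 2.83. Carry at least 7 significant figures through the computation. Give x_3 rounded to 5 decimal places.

2.66507

f(x_0) = 18.159722, f(x_1) = 2.645461
x_2 = 2.830000 - (2.645461)·(2.830000 - 3.480000)/(2.645461 - (18.159722)) = 2.719163; f(x_2) = 0.867626
x_3 = 2.719163 - (0.867626)·(2.719163 - 2.830000)/(0.867626 - (2.645461)) = 2.665072; f(x_3) = 0.068989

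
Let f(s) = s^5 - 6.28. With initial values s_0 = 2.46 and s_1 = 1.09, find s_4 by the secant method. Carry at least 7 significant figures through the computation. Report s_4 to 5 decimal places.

1.35471

f(s_0) = 83.809782, f(s_1) = -4.741376
s_2 = 1.090000 - (-4.741376)·(1.090000 - 2.460000)/(-4.741376 - (83.809782)) = 1.163355; f(s_2) = -4.149107
s_3 = 1.163355 - (-4.149107)·(1.163355 - 1.090000)/(-4.149107 - (-4.741376)) = 1.677241; f(s_3) = 6.993242
s_4 = 1.677241 - (6.993242)·(1.677241 - 1.163355)/(6.993242 - (-4.149107)) = 1.354712; f(s_4) = -1.717161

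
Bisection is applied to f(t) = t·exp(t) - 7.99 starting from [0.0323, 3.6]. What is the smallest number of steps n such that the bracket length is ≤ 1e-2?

Initial width b − a = 3.6 − 0.0323 = 3.567700.
After n steps the width is (b−a)/2^n; need (b−a)/2^n ≤ 1e-2.
So n ≥ log₂(3.567700/1e-2) = log₂(356.7700) ≈ 8.4789.
Hence n = 9.

9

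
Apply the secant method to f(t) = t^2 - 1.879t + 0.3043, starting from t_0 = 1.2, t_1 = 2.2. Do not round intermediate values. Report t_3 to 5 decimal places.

f(t_0) = -0.510500, f(t_1) = 1.010500
t_2 = 2.200000 - (1.010500)·(2.200000 - 1.200000)/(1.010500 - (-0.510500)) = 1.535634; f(t_2) = -0.222984
t_3 = 1.535634 - (-0.222984)·(1.535634 - 2.200000)/(-0.222984 - (1.010500)) = 1.655736; f(t_3) = -0.065367

1.65574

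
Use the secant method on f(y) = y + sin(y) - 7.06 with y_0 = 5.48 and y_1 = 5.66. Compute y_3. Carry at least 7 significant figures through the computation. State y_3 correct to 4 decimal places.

f(y_0) = -2.299572, f(y_1) = -1.983625
y_2 = 5.660000 - (-1.983625)·(5.660000 - 5.480000)/(-1.983625 - (-2.299572)) = 6.790102; f(y_2) = 0.215587
y_3 = 6.790102 - (0.215587)·(6.790102 - 5.660000)/(0.215587 - (-1.983625)) = 6.679319; f(y_3) = 0.005174

6.6793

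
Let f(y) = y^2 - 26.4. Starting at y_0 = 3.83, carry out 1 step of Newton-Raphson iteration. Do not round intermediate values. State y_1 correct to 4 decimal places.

5.3615

f'(y) = 2y
y_0 = 3.830000: f = -11.731100, f' = 7.660000 → y_1 = 3.830000 - (-11.731100)/(7.660000) = 5.361475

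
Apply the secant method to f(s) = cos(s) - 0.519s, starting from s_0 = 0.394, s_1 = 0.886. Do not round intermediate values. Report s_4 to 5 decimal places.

f(s_0) = 0.718895, f(s_1) = 0.172681
s_2 = 0.886000 - (0.172681)·(0.886000 - 0.394000)/(0.172681 - (0.718895)) = 1.041542; f(s_2) = -0.035671
s_3 = 1.041542 - (-0.035671)·(1.041542 - 0.886000)/(-0.035671 - (0.172681)) = 1.014913; f(s_3) = 0.000954
s_4 = 1.014913 - (0.000954)·(1.014913 - 1.041542)/(0.000954 - (-0.035671)) = 1.015607; f(s_4) = 0.000005

1.01561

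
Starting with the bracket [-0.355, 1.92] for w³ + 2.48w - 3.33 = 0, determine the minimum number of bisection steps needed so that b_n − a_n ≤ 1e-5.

Initial width b − a = 1.92 − -0.355 = 2.275000.
After n steps the width is (b−a)/2^n; need (b−a)/2^n ≤ 1e-5.
So n ≥ log₂(2.275000/1e-5) = log₂(227500.0000) ≈ 17.7955.
Hence n = 18.

18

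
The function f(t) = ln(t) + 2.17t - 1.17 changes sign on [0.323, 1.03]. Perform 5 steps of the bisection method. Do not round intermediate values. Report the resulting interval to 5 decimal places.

[0.69859, 0.72069]

f(0.323000) = -1.599193, f(1.030000) = 1.094659 (opposite signs)
step 1: m = 0.676500, f(m) = -0.092818 < 0 → root in [0.676500, 1.030000]
step 2: m = 0.853250, f(m) = 0.522850 > 0 → root in [0.676500, 0.853250]
step 3: m = 0.764875, f(m) = 0.221736 > 0 → root in [0.676500, 0.764875]
step 4: m = 0.720687, f(m) = 0.066342 > 0 → root in [0.676500, 0.720687]
step 5: m = 0.698594, f(m) = -0.012737 < 0 → root in [0.698594, 0.720687]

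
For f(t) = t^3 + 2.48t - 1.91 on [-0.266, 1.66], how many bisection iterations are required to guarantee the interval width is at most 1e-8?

Initial width b − a = 1.66 − -0.266 = 1.926000.
After n steps the width is (b−a)/2^n; need (b−a)/2^n ≤ 1e-8.
So n ≥ log₂(1.926000/1e-8) = log₂(192600000.0000) ≈ 27.5210.
Hence n = 28.

28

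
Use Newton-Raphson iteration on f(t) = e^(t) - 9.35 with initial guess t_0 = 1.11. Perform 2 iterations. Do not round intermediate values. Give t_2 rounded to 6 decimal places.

f'(t) = e^(t)
t_0 = 1.110000: f = -6.315642, f' = 3.034358 → t_1 = 1.110000 - (-6.315642)/(3.034358) = 3.191376
t_1 = 3.191376: f = 14.971878, f' = 24.321878 → t_2 = 3.191376 - (14.971878)/(24.321878) = 2.575804

2.575804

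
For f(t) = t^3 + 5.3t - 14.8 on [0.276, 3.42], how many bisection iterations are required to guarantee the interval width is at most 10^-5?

19

Initial width b − a = 3.42 − 0.276 = 3.144000.
After n steps the width is (b−a)/2^n; need (b−a)/2^n ≤ 10^-5.
So n ≥ log₂(3.144000/10^-5) = log₂(314400.0000) ≈ 18.2622.
Hence n = 19.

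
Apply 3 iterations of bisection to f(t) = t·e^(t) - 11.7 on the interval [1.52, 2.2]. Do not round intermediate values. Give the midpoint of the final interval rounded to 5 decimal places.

1.81750

f(1.520000) = -4.750218, f(2.200000) = 8.155030 (opposite signs)
step 1: m = 1.860000, f(m) = 0.248150 > 0 → root in [1.520000, 1.860000]
step 2: m = 1.690000, f(m) = -2.541078 < 0 → root in [1.690000, 1.860000]
step 3: m = 1.775000, f(m) = -1.227001 < 0 → root in [1.775000, 1.860000]
Midpoint of [1.775000, 1.860000] = 1.817500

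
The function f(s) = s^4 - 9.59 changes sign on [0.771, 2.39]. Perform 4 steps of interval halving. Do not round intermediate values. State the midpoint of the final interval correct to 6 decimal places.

1.732281

f(0.771000) = -9.236640, f(2.390000) = 23.038086 (opposite signs)
step 1: m = 1.580500, f(m) = -3.350095 < 0 → root in [1.580500, 2.390000]
step 2: m = 1.985250, f(m) = 5.943196 > 0 → root in [1.580500, 1.985250]
step 3: m = 1.782875, f(m) = 0.513773 > 0 → root in [1.580500, 1.782875]
step 4: m = 1.681688, f(m) = -1.592004 < 0 → root in [1.681688, 1.782875]
Midpoint of [1.681688, 1.782875] = 1.732281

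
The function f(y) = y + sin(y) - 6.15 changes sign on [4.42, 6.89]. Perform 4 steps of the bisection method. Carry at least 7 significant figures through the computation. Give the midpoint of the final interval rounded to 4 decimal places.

f(4.420000) = -2.687558, f(6.890000) = 1.310254 (opposite signs)
step 1: m = 5.655000, f(m) = -1.082677 < 0 → root in [5.655000, 6.890000]
step 2: m = 6.272500, f(m) = 0.111815 > 0 → root in [5.655000, 6.272500]
step 3: m = 5.963750, f(m) = -0.500280 < 0 → root in [5.963750, 6.272500]
step 4: m = 6.118125, f(m) = -0.196187 < 0 → root in [6.118125, 6.272500]
Midpoint of [6.118125, 6.272500] = 6.195312

6.1953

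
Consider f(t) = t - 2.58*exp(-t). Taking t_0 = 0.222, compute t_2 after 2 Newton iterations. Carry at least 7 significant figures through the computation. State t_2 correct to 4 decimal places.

0.9683

f'(t) = 1 + 2.58*exp(-t)
t_0 = 0.222000: f = -1.844362, f' = 3.066362 → t_1 = 0.222000 - (-1.844362)/(3.066362) = 0.823482
t_1 = 0.823482: f = -0.308882, f' = 2.132364 → t_2 = 0.823482 - (-0.308882)/(2.132364) = 0.968336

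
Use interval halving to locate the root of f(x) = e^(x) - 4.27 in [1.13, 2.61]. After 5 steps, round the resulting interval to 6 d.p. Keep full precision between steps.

[1.407500, 1.453750]

f(1.130000) = -1.174343, f(2.610000) = 9.329051 (opposite signs)
step 1: m = 1.870000, f(m) = 2.218296 > 0 → root in [1.130000, 1.870000]
step 2: m = 1.500000, f(m) = 0.211689 > 0 → root in [1.130000, 1.500000]
step 3: m = 1.315000, f(m) = -0.545249 < 0 → root in [1.315000, 1.500000]
step 4: m = 1.407500, f(m) = -0.184272 < 0 → root in [1.407500, 1.500000]
step 5: m = 1.453750, f(m) = 0.009131 > 0 → root in [1.407500, 1.453750]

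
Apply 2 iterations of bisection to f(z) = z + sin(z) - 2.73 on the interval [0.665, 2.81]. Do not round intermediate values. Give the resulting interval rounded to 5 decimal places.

f(0.665000) = -1.447941, f(2.810000) = 0.405549 (opposite signs)
step 1: m = 1.737500, f(m) = -0.006363 < 0 → root in [1.737500, 2.810000]
step 2: m = 2.273750, f(m) = 0.306686 > 0 → root in [1.737500, 2.273750]

[1.73750, 2.27375]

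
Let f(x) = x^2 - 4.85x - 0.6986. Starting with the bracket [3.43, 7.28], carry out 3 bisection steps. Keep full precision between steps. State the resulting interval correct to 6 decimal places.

[4.873750, 5.355000]

f(3.430000) = -5.569200, f(7.280000) = 16.991800 (opposite signs)
step 1: m = 5.355000, f(m) = 2.005675 > 0 → root in [3.430000, 5.355000]
step 2: m = 4.392500, f(m) = -2.708169 < 0 → root in [4.392500, 5.355000]
step 3: m = 4.873750, f(m) = -0.582848 < 0 → root in [4.873750, 5.355000]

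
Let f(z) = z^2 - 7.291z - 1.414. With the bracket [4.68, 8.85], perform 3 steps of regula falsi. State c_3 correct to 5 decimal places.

7.46471

f(4.680000) = -13.633480, f(8.850000) = 12.383150
step 1: c = 6.865203, f(c) = -4.337184 < 0 → new bracket [6.865203, 8.850000]
step 2: c = 7.380051, f(c) = -0.756800 < 0 → new bracket [7.380051, 8.850000]
step 3: c = 7.464713, f(c) = -0.117282 < 0 → new bracket [7.464713, 8.850000]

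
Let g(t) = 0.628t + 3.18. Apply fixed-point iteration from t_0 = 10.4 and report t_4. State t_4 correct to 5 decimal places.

t_1 = g(10.400000) = 9.711200
t_2 = g(9.711200) = 9.278634
t_3 = g(9.278634) = 9.006982
t_4 = g(9.006982) = 8.836385

8.83638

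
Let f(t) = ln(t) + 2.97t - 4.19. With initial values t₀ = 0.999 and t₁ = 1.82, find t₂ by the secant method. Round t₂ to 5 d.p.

f(t_0) = -1.223971, f(t_1) = 1.814237
t_2 = 1.820000 - (1.814237)·(1.820000 - 0.999000)/(1.814237 - (-1.223971)) = 1.329748; f(t_2) = 0.044340

1.32975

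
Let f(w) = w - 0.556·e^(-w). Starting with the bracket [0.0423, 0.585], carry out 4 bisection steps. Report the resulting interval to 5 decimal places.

[0.34757, 0.38149]

f(0.042300) = -0.490672, f(0.585000) = 0.275249 (opposite signs)
step 1: m = 0.313650, f(m) = -0.092661 < 0 → root in [0.313650, 0.585000]
step 2: m = 0.449325, f(m) = 0.094564 > 0 → root in [0.313650, 0.449325]
step 3: m = 0.381487, f(m) = 0.001826 > 0 → root in [0.313650, 0.381487]
step 4: m = 0.347569, f(m) = -0.045192 < 0 → root in [0.347569, 0.381487]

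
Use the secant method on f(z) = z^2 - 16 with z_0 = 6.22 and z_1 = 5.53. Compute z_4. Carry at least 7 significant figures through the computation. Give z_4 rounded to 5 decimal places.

f(z_0) = 22.688400, f(z_1) = 14.580900
z_2 = 5.530000 - (14.580900)·(5.530000 - 6.220000)/(14.580900 - (22.688400)) = 4.289072; f(z_2) = 2.396142
z_3 = 4.289072 - (2.396142)·(4.289072 - 5.530000)/(2.396142 - (14.580900)) = 4.045043; f(z_3) = 0.362373
z_4 = 4.045043 - (0.362373)·(4.045043 - 4.289072)/(0.362373 - (2.396142)) = 4.001562; f(z_4) = 0.012501

4.00156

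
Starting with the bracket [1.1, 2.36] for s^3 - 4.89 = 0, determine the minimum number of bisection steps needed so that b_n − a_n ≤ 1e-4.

14

Initial width b − a = 2.36 − 1.1 = 1.260000.
After n steps the width is (b−a)/2^n; need (b−a)/2^n ≤ 1e-4.
So n ≥ log₂(1.260000/1e-4) = log₂(12600.0000) ≈ 13.6211.
Hence n = 14.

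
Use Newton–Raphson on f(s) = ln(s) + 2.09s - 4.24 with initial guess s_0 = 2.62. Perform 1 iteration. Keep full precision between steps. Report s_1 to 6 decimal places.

1.730332

f'(s) = 1/s + 2.09
s_0 = 2.620000: f = 2.198974, f' = 2.471679 → s_1 = 2.620000 - (2.198974)/(2.471679) = 1.730332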